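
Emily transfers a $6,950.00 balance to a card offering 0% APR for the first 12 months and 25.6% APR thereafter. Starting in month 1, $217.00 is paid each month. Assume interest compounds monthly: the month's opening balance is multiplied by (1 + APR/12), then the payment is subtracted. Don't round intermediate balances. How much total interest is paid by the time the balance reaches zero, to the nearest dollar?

$1,384

Promo months 1–12 at r₀ = 0%/12 = 0; months 13+ at r₁ = 25.6%/12 = 0.0213333.
After month 12 (no interest yet): B = $6,950.00 − 12·$217.00 = $4,346.00.
Then at r₁ with $217.00/mo: n₂ = −ln(1 − r₁·B/P)/ln(1+r₁) ≈ 26.40 → 27 more payments.
Total paid = 38·$217.00 + $87.77 = $8,333.77; interest = $8,333.77 − $6,950.00 = $1,383.77.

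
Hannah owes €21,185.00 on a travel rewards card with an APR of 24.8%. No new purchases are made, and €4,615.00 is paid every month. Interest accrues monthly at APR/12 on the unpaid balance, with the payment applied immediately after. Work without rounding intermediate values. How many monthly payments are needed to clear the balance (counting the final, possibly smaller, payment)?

5 months

Monthly rate r = 24.8%/12 = 2.06667% = 0.0206667.
Recurrence: B ← B·(1+r) − €4,615.00.
Month 1: interest €437.82; balance after payment €17,007.82.
Month 2: interest €351.50; balance after payment €12,744.32.
Month 3: interest €263.38; balance after payment €8,392.70.
Month 4: interest €173.45; balance after payment €3,951.15.
Month 5: interest €81.66; balance after payment €0.00.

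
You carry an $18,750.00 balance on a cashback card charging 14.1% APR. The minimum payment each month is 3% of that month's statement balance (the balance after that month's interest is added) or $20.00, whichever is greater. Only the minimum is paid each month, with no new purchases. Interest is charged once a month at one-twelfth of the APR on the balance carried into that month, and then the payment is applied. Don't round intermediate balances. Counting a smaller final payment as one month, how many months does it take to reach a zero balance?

Monthly rate r = 14.1%/12 = 1.175% = 0.01175.
While 3% of the post-interest balance exceeds $20.00, each month B ← (B·(1+r))·(1 − 0.03), i.e. B shrinks by the factor (1+r)·0.97 = 0.9814.
This holds for months 1–179. Entering month 180 the balance is $650.50; 3% of the post-interest balance is now below $20.00, so the flat $20.00 minimum applies from here.
From month 180 a fixed $20.00 at rate r clears $650.50 in 42 more payments. Total: 179 + 42 = 221 months.

221 months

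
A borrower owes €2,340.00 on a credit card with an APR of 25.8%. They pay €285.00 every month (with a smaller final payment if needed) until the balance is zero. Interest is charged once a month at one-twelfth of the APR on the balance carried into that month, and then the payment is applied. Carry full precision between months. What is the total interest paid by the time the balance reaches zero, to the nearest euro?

Monthly rate r = 25.8%/12 = 2.15% = 0.0215.
Payoff takes n = ⌈−ln(1 − rB₀/P)/ln(1+r)⌉ = ⌈9.130⌉ = 10 payments; the last is €37.52.
Total paid = 9·€285.00 + €37.52 = €2,602.52.
Total interest = total paid − principal = €2,602.52 − €2,340.00 = €262.52.

€263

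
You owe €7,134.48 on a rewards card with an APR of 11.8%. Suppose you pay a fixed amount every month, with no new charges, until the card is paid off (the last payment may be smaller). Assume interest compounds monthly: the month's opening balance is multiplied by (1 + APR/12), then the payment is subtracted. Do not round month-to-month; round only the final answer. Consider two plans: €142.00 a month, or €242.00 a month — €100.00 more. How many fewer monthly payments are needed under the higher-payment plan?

35 fewer payments

Monthly rate r = 11.8%/12 = 0.983333% = 0.00983333.
At €142.00/mo: n = ⌈−ln(1 − rB₀/P)/ln(1+r)⌉ = 70 payments (last €89.27); total interest = total paid − €7,134.48 = €2,752.79.
At €242.00/mo: 35 payments (last €238.64); total interest €1,332.16.
Payments saved = 70 − 35 = 35.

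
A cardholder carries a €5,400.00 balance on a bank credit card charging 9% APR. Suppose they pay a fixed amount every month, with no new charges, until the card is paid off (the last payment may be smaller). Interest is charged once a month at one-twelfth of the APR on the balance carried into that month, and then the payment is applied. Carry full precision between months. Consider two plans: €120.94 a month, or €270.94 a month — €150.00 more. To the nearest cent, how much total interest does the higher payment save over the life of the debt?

€729.30

Monthly rate r = 9%/12 = 0.75% = 0.0075.
At €120.94/mo: n = ⌈−ln(1 − rB₀/P)/ln(1+r)⌉ = 55 payments (last €69.61); total interest = total paid − €5,400.00 = €1,200.37.
At €270.94/mo: 22 payments (last €181.33); total interest €471.07.
Interest saved = €1,200.37 − €471.07 = €729.30.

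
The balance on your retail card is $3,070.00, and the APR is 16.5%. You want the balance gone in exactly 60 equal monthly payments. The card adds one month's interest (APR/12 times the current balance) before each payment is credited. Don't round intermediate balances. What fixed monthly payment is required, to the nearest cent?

$75.47

Monthly rate r = 16.5%/12 = 1.375% = 0.01375.
Level-payment amortization: P = B₀·r / (1 − (1+r)^(−n)) = 3070.00·0.01375 / (1 − 1.01375^(−60)).
Denominator 1 − (1+r)^(−60) = 0.559295011.
P = 42.2125 / 0.559295011 ≈ 75.47.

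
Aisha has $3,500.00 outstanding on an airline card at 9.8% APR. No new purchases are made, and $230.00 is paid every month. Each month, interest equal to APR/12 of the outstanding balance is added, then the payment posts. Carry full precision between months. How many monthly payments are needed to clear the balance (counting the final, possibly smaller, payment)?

17 payments

Monthly rate r = 9.8%/12 = 0.816667% = 0.00816667.
Recurrence: B ← B·(1+r) − $230.00.
Month 1: interest $28.58; balance after payment $3,298.58.
Month 2: interest $26.94; balance after payment $3,095.52.
Closed form: n = −ln(1 − rB₀/P)/ln(1+r) = −ln(0.87572)/ln(1.00817) ≈ 16.316, so the balance reaches zero during payment 17.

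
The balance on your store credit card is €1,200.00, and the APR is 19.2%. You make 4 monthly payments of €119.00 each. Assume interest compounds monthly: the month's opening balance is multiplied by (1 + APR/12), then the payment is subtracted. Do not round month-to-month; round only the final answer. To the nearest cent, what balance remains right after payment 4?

Monthly rate r = 19.2%/12 = 1.6% = 0.016.
Each month: B ← B·(1+r) − €119.00.
Month 1: interest €19.20; balance after payment €1,100.20.
Month 2: interest €17.60; balance after payment €998.80.
Month 3: interest €15.98; balance after payment €895.78.
Month 4: interest €14.33; balance after payment €791.12.

€791.12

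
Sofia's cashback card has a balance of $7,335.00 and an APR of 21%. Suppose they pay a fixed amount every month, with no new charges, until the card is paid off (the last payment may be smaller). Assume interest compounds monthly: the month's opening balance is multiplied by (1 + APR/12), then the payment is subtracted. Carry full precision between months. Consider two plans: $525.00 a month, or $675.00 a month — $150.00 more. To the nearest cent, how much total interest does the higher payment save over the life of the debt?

$277.76

Monthly rate r = 21%/12 = 1.75% = 0.0175.
At $525.00/mo: n = ⌈−ln(1 − rB₀/P)/ln(1+r)⌉ = 17 payments (last $85.27); total interest = total paid − $7,335.00 = $1,150.27.
At $675.00/mo: 13 payments (last $107.51); total interest $872.51.
Interest saved = $1,150.27 − $872.51 = $277.76.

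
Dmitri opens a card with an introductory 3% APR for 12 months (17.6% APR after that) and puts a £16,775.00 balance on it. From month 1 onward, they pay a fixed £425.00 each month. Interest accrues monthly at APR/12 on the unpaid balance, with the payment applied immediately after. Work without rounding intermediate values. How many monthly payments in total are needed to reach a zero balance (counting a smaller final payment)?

Promo months 1–12 at r₀ = 3%/12 = 0.0025; months 13+ at r₁ = 17.6%/12 = 0.0146667.
After month 12: iterate B ← B·(1+r₀) − £425.00 for 12 months → £12,114.52.
Then at r₁ with £425.00/mo: n₂ = −ln(1 − r₁·B/P)/ln(1+r₁) ≈ 37.18 → 38 more payments.

50 months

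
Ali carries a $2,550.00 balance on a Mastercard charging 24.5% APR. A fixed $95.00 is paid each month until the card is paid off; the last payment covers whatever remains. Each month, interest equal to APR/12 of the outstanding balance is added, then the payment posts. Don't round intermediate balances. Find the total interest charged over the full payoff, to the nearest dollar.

$1,183

Monthly rate r = 24.5%/12 = 2.04167% = 0.0204167.
Payoff takes n = ⌈−ln(1 − rB₀/P)/ln(1+r)⌉ = ⌈39.292⌉ = 40 payments; the last is $27.93.
Total paid = 39·$95.00 + $27.93 = $3,732.93.
Total interest = total paid − principal = $3,732.93 − $2,550.00 = $1,182.93.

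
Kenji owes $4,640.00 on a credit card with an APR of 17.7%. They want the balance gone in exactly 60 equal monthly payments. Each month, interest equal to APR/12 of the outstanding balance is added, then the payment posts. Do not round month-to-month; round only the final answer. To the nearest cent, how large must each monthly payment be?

$117.07

Monthly rate r = 17.7%/12 = 1.475% = 0.01475.
Level-payment amortization: P = B₀·r / (1 − (1+r)^(−n)) = 4640.00·0.01475 / (1 − 1.01475^(−60)).
Denominator 1 − (1+r)^(−60) = 0.584609652.
P = 68.44 / 0.584609652 ≈ 117.07.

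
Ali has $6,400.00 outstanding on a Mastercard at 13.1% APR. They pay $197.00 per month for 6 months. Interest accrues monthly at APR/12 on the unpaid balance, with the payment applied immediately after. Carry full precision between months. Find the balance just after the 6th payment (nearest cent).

$5,616.08

Monthly rate r = 13.1%/12 = 1.09167% = 0.0109167.
Each month: B ← B·(1+r) − $197.00.
Month 1: interest $69.87; balance after payment $6,272.87.
Month 2: interest $68.48; balance after payment $6,144.35.
Month 3: interest $67.08; balance after payment $6,014.42.
Month 4: interest $65.66; balance after payment $5,883.08.
Month 5: interest $64.22; balance after payment $5,750.30.
Month 6: interest $62.77; balance after payment $5,616.08.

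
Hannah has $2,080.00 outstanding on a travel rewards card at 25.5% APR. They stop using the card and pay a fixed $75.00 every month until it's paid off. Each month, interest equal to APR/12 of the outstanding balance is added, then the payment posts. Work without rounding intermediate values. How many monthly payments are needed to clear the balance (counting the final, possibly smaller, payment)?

Monthly rate r = 25.5%/12 = 2.125% = 0.02125.
Recurrence: B ← B·(1+r) − $75.00.
Month 1: interest $44.20; balance after payment $2,049.20.
Month 2: interest $43.55; balance after payment $2,017.75.
Closed form: n = −ln(1 − rB₀/P)/ln(1+r) = −ln(0.41067)/ln(1.02125) ≈ 42.325, so the balance reaches zero during payment 43.

43 months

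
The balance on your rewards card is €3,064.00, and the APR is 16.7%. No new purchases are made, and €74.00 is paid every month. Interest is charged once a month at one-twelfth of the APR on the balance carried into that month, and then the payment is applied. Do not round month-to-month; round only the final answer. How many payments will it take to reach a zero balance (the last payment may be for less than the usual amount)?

Monthly rate r = 16.7%/12 = 1.39167% = 0.0139167.
Recurrence: B ← B·(1+r) − €74.00.
Month 1: interest €42.64; balance after payment €3,032.64.
Month 2: interest €42.20; balance after payment €3,000.84.
Closed form: n = −ln(1 − rB₀/P)/ln(1+r) = −ln(0.42377)/ln(1.01392) ≈ 62.121, so the balance reaches zero during payment 63.

63 payments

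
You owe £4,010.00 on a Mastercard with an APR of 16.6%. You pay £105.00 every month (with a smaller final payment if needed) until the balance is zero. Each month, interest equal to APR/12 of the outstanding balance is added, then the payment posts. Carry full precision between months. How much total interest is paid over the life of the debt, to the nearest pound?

Monthly rate r = 16.6%/12 = 1.38333% = 0.0138333.
Payoff takes n = ⌈−ln(1 − rB₀/P)/ln(1+r)⌉ = ⌈54.694⌉ = 55 payments; the last is £73.03.
Total paid = 54·£105.00 + £73.03 = £5,743.03.
Total interest = total paid − principal = £5,743.03 − £4,010.00 = £1,733.03.

£1,733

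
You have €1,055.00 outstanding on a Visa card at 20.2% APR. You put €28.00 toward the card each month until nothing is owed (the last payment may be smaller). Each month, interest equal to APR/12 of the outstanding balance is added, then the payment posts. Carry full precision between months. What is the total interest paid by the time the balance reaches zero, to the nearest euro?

Monthly rate r = 20.2%/12 = 1.68333% = 0.0168333.
Payoff takes n = ⌈−ln(1 − rB₀/P)/ln(1+r)⌉ = ⌈60.253⌉ = 61 payments; the last is €7.14.
Total paid = 60·€28.00 + €7.14 = €1,687.14.
Total interest = total paid − principal = €1,687.14 − €1,055.00 = €632.14.

€632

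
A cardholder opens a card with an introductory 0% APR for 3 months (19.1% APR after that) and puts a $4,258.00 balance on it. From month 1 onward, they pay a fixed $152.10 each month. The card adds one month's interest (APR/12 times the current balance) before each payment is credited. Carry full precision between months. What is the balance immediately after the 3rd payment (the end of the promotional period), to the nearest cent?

$3,801.70

Promo months 1–3 at r₀ = 0%/12 = 0; months 4+ at r₁ = 19.1%/12 = 0.0159167.
After month 3 (no interest yet): B = $4,258.00 − 3·$152.10 = $3,801.70.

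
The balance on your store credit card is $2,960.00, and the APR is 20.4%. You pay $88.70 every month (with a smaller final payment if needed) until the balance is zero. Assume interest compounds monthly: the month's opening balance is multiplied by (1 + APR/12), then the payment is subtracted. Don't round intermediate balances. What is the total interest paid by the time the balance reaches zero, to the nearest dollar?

$1,448

Monthly rate r = 20.4%/12 = 1.7% = 0.017.
Payoff takes n = ⌈−ln(1 − rB₀/P)/ln(1+r)⌉ = ⌈49.696⌉ = 50 payments; the last is $61.85.
Total paid = 49·$88.70 + $61.85 = $4,408.15.
Total interest = total paid − principal = $4,408.15 − $2,960.00 = $1,448.15.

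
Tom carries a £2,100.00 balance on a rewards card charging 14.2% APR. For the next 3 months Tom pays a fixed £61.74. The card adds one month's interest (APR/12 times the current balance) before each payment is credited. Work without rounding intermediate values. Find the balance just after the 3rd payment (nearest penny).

£1,988.02

Monthly rate r = 14.2%/12 = 1.18333% = 0.0118333.
Each month: B ← B·(1+r) − £61.74.
Month 1: interest £24.85; balance after payment £2,063.11.
Month 2: interest £24.41; balance after payment £2,025.78.
Month 3: interest £23.97; balance after payment £1,988.02.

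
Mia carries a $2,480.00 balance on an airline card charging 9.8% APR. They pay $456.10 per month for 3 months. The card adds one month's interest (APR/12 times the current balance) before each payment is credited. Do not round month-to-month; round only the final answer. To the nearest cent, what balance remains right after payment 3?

$1,161.75

Monthly rate r = 9.8%/12 = 0.816667% = 0.00816667.
Each month: B ← B·(1+r) − $456.10.
Month 1: interest $20.25; balance after payment $2,044.15.
Month 2: interest $16.69; balance after payment $1,604.75.
Month 3: interest $13.11; balance after payment $1,161.75.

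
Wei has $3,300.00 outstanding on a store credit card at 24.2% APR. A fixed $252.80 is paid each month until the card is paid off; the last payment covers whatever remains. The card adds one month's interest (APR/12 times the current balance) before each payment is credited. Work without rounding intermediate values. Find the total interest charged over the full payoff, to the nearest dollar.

Monthly rate r = 24.2%/12 = 2.01667% = 0.0201667.
Payoff takes n = ⌈−ln(1 − rB₀/P)/ln(1+r)⌉ = ⌈15.301⌉ = 16 payments; the last is $76.74.
Total paid = 15·$252.80 + $76.74 = $3,868.74.
Total interest = total paid − principal = $3,868.74 − $3,300.00 = $568.74.

$569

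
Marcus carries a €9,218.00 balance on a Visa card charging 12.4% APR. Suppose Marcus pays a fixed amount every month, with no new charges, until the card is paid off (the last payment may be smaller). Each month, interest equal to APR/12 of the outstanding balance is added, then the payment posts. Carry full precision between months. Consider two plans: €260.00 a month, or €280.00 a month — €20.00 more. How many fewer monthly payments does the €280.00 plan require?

4 fewer payments

Monthly rate r = 12.4%/12 = 1.03333% = 0.0103333.
At €260.00/mo: n = ⌈−ln(1 − rB₀/P)/ln(1+r)⌉ = 45 payments (last €99.84); total interest = total paid − €9,218.00 = €2,321.84.
At €280.00/mo: 41 payments (last €125.32); total interest €2,107.32.
Payments saved = 45 − 41 = 4.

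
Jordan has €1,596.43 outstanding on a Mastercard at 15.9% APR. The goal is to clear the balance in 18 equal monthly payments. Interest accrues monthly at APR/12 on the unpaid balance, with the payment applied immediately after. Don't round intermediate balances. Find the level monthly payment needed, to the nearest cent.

Monthly rate r = 15.9%/12 = 1.325% = 0.01325.
Level-payment amortization: P = B₀·r / (1 − (1+r)^(−n)) = 1596.43·0.01325 / (1 − 1.01325^(−18)).
Denominator 1 − (1+r)^(−18) = 0.210956445.
P = 21.1527 / 0.210956445 ≈ 100.27.

€100.27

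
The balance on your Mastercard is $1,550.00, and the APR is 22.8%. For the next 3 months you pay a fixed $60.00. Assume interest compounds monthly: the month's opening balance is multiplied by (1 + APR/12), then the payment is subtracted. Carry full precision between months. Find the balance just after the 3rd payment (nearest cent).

Monthly rate r = 22.8%/12 = 1.9% = 0.019.
Each month: B ← B·(1+r) − $60.00.
Month 1: interest $29.45; balance after payment $1,519.45.
Month 2: interest $28.87; balance after payment $1,488.32.
Month 3: interest $28.28; balance after payment $1,456.60.

$1,456.60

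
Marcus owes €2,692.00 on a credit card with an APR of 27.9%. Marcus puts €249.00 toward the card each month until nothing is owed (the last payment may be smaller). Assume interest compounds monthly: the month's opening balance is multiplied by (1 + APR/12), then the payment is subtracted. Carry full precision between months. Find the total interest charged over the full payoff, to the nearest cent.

Monthly rate r = 27.9%/12 = 2.325% = 0.02325.
Payoff takes n = ⌈−ln(1 − rB₀/P)/ln(1+r)⌉ = ⌈12.596⌉ = 13 payments; the last is €149.03.
Total paid = 12·€249.00 + €149.03 = €3,137.03.
Total interest = total paid − principal = €3,137.03 − €2,692.00 = €445.03.

€445.03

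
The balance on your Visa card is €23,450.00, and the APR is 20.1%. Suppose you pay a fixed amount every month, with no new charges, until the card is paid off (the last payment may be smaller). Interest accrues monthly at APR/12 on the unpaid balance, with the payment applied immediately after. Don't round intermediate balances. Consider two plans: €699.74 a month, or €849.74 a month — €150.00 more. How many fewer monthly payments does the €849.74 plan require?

Monthly rate r = 20.1%/12 = 1.675% = 0.01675.
At €699.74/mo: n = ⌈−ln(1 − rB₀/P)/ln(1+r)⌉ = 50 payments (last €425.32); total interest = total paid − €23,450.00 = €11,262.58.
At €849.74/mo: 38 payments (last €294.92); total interest €8,285.30.
Payments saved = 50 − 38 = 12.

12 fewer payments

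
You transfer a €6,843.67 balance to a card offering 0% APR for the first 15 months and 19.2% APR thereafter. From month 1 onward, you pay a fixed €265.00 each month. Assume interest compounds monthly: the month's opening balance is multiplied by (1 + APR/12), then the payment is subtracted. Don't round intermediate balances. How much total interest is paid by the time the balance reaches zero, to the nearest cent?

Promo months 1–15 at r₀ = 0%/12 = 0; months 16+ at r₁ = 19.2%/12 = 0.016.
After month 15 (no interest yet): B = €6,843.67 − 15·€265.00 = €2,868.67.
Then at r₁ with €265.00/mo: n₂ = −ln(1 − r₁·B/P)/ln(1+r₁) ≈ 11.98 → 12 more payments.
Total paid = 26·€265.00 + €260.29 = €7,150.29; interest = €7,150.29 − €6,843.67 = €306.62.

€306.62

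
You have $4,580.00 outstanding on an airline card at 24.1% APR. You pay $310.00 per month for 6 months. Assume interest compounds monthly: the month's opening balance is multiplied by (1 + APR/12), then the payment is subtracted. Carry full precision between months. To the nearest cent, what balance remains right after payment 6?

Monthly rate r = 24.1%/12 = 2.00833% = 0.0200833.
Each month: B ← B·(1+r) − $310.00.
Month 1: interest $91.98; balance after payment $4,361.98.
Month 2: interest $87.60; balance after payment $4,139.58.
Month 3: interest $83.14; balance after payment $3,912.72.
Month 4: interest $78.58; balance after payment $3,681.30.
Month 5: interest $73.93; balance after payment $3,445.23.
Month 6: interest $69.19; balance after payment $3,204.43.

$3,204.43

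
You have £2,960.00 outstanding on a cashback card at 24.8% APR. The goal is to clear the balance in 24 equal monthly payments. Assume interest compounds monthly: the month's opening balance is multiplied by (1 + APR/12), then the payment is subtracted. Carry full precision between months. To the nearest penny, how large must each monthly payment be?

Monthly rate r = 24.8%/12 = 2.06667% = 0.0206667.
Level-payment amortization: P = B₀·r / (1 − (1+r)^(−n)) = 2960.00·0.0206667 / (1 − 1.02067^(−24)).
Denominator 1 − (1+r)^(−24) = 0.387951778.
P = 61.1733 / 0.387951778 ≈ 157.68.

£157.68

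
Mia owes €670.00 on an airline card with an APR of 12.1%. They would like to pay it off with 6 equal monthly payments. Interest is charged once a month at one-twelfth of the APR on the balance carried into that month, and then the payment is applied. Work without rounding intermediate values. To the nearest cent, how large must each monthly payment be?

Monthly rate r = 12.1%/12 = 1.00833% = 0.0100833.
Level-payment amortization: P = B₀·r / (1 − (1+r)^(−n)) = 670.00·0.0100833 / (1 − 1.01008^(−6)).
Denominator 1 − (1+r)^(−6) = 0.0584209891.
P = 6.75583 / 0.0584209891 ≈ 115.64.

€115.64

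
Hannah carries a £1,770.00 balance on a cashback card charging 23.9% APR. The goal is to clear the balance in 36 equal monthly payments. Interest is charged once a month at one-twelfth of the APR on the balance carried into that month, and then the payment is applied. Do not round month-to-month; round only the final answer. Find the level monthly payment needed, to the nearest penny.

£69.35

Monthly rate r = 23.9%/12 = 1.99167% = 0.0199167.
Level-payment amortization: P = B₀·r / (1 − (1+r)^(−n)) = 1770.00·0.0199167 / (1 − 1.01992^(−36)).
Denominator 1 − (1+r)^(−36) = 0.508332835.
P = 35.2525 / 0.508332835 ≈ 69.35.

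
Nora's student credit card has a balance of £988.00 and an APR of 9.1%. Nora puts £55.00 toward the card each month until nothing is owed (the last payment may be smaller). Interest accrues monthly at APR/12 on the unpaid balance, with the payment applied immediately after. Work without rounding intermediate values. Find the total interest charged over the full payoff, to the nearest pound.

£78

Monthly rate r = 9.1%/12 = 0.758333% = 0.00758333.
Payoff takes n = ⌈−ln(1 − rB₀/P)/ln(1+r)⌉ = ⌈19.384⌉ = 20 payments; the last is £21.18.
Total paid = 19·£55.00 + £21.18 = £1,066.18.
Total interest = total paid − principal = £1,066.18 − £988.00 = £78.18.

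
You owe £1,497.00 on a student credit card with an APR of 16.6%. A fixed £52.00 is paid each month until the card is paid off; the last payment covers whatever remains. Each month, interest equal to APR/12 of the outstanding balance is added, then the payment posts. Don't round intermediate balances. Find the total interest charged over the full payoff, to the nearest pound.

£425

Monthly rate r = 16.6%/12 = 1.38333% = 0.0138333.
Payoff takes n = ⌈−ln(1 − rB₀/P)/ln(1+r)⌉ = ⌈36.969⌉ = 37 payments; the last is £50.39.
Total paid = 36·£52.00 + £50.39 = £1,922.39.
Total interest = total paid − principal = £1,922.39 − £1,497.00 = £425.39.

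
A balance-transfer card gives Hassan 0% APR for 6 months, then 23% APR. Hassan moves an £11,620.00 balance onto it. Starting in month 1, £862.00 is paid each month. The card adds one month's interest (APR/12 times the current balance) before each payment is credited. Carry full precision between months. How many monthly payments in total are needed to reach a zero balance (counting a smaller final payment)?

15 months

Promo months 1–6 at r₀ = 0%/12 = 0; months 7+ at r₁ = 23%/12 = 0.0191667.
After month 6 (no interest yet): B = £11,620.00 − 6·£862.00 = £6,448.00.
Then at r₁ with £862.00/mo: n₂ = −ln(1 − r₁·B/P)/ln(1+r₁) ≈ 8.15 → 9 more payments.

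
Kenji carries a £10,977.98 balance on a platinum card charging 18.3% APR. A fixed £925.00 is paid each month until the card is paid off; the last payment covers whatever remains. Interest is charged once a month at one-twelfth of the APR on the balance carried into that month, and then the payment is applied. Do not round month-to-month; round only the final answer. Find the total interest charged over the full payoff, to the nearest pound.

Monthly rate r = 18.3%/12 = 1.525% = 0.01525.
Payoff takes n = ⌈−ln(1 − rB₀/P)/ln(1+r)⌉ = ⌈13.192⌉ = 14 payments; the last is £178.53.
Total paid = 13·£925.00 + £178.53 = £12,203.53.
Total interest = total paid − principal = £12,203.53 − £10,977.98 = £1,225.55.

£1,226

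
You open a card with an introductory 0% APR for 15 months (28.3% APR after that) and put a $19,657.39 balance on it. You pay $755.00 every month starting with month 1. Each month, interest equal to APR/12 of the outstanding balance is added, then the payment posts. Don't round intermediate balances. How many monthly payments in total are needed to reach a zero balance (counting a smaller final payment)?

28 months

Promo months 1–15 at r₀ = 0%/12 = 0; months 16+ at r₁ = 28.3%/12 = 0.0235833.
After month 15 (no interest yet): B = $19,657.39 − 15·$755.00 = $8,332.39.
Then at r₁ with $755.00/mo: n₂ = −ln(1 − r₁·B/P)/ln(1+r₁) ≈ 12.93 → 13 more payments.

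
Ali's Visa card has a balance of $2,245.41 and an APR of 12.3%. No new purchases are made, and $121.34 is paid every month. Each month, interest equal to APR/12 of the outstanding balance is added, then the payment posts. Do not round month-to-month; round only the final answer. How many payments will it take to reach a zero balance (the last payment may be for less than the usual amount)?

21 payments

Monthly rate r = 12.3%/12 = 1.025% = 0.01025.
Recurrence: B ← B·(1+r) − $121.34.
Month 1: interest $23.02; balance after payment $2,147.09.
Month 2: interest $22.01; balance after payment $2,047.75.
Closed form: n = −ln(1 − rB₀/P)/ln(1+r) = −ln(0.81032)/ln(1.01025) ≈ 20.624, so the balance reaches zero during payment 21.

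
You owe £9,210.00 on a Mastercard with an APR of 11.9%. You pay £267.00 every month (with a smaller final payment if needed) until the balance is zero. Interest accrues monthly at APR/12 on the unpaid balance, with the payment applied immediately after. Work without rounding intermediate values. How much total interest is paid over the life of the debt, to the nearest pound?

Monthly rate r = 11.9%/12 = 0.991667% = 0.00991667.
Payoff takes n = ⌈−ln(1 − rB₀/P)/ln(1+r)⌉ = ⌈42.426⌉ = 43 payments; the last is £114.16.
Total paid = 42·£267.00 + £114.16 = £11,328.16.
Total interest = total paid − principal = £11,328.16 − £9,210.00 = £2,118.16.

£2,118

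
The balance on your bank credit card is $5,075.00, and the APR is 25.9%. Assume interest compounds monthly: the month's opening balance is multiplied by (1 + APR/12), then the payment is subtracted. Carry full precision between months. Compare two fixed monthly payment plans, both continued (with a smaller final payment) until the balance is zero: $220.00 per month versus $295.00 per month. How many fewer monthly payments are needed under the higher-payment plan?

Monthly rate r = 25.9%/12 = 2.15833% = 0.0215833.
At $220.00/mo: n = ⌈−ln(1 − rB₀/P)/ln(1+r)⌉ = 33 payments (last $58.29); total interest = total paid − $5,075.00 = $2,023.29.
At $295.00/mo: 22 payments (last $217.28); total interest $1,337.28.
Payments saved = 33 − 22 = 11.

11 fewer payments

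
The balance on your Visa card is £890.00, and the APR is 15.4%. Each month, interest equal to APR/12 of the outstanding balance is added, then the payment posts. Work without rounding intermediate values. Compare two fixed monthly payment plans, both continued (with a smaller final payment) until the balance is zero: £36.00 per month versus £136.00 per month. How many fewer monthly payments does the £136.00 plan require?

23 fewer payments

Monthly rate r = 15.4%/12 = 1.28333% = 0.0128333.
At £36.00/mo: n = ⌈−ln(1 − rB₀/P)/ln(1+r)⌉ = 30 payments (last £33.48); total interest = total paid − £890.00 = £187.48.
At £136.00/mo: 7 payments (last £119.65); total interest £45.65.
Payments saved = 30 − 7 = 23.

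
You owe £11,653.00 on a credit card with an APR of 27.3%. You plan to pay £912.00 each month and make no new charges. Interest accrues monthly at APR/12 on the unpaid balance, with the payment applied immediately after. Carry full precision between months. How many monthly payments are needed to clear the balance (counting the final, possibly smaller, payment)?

16 payments

Monthly rate r = 27.3%/12 = 2.275% = 0.02275.
Recurrence: B ← B·(1+r) − £912.00.
Month 1: interest £265.11; balance after payment £11,006.11.
Month 2: interest £250.39; balance after payment £10,344.49.
Closed form: n = −ln(1 − rB₀/P)/ln(1+r) = −ln(0.70931)/ln(1.02275) ≈ 15.268, so the balance reaches zero during payment 16.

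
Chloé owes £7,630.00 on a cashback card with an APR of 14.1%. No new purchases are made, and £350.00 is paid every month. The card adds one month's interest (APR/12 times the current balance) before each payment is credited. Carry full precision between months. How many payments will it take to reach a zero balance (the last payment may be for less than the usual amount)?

26 payments

Monthly rate r = 14.1%/12 = 1.175% = 0.01175.
Recurrence: B ← B·(1+r) − £350.00.
Month 1: interest £89.65; balance after payment £7,369.65.
Month 2: interest £86.59; balance after payment £7,106.25.
Closed form: n = −ln(1 − rB₀/P)/ln(1+r) = −ln(0.74385)/ln(1.01175) ≈ 25.332, so the balance reaches zero during payment 26.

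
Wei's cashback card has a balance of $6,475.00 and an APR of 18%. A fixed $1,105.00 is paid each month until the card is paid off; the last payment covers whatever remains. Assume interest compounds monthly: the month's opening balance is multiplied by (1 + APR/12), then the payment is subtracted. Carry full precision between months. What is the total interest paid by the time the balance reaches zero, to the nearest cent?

Monthly rate r = 18%/12 = 1.5% = 0.015.
Payoff takes n = ⌈−ln(1 − rB₀/P)/ln(1+r)⌉ = ⌈6.179⌉ = 7 payments; the last is $199.34.
Total paid = 6·$1,105.00 + $199.34 = $6,829.34.
Total interest = total paid − principal = $6,829.34 − $6,475.00 = $354.34.

$354.34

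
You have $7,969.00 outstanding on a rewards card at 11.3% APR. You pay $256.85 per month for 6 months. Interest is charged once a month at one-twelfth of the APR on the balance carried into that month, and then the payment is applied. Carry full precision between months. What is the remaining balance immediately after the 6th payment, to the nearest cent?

Monthly rate r = 11.3%/12 = 0.941667% = 0.00941667.
Each month: B ← B·(1+r) − $256.85.
Month 1: interest $75.04; balance after payment $7,787.19.
Month 2: interest $73.33; balance after payment $7,603.67.
Month 3: interest $71.60; balance after payment $7,418.42.
Month 4: interest $69.86; balance after payment $7,231.43.
Month 5: interest $68.10; balance after payment $7,042.67.
Month 6: interest $66.32; balance after payment $6,852.14.

$6,852.14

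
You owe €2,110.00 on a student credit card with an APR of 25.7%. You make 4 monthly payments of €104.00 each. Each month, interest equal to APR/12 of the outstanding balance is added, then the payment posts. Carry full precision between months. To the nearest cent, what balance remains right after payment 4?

Monthly rate r = 25.7%/12 = 2.14167% = 0.0214167.
Each month: B ← B·(1+r) − €104.00.
Month 1: interest €45.19; balance after payment €2,051.19.
Month 2: interest €43.93; balance after payment €1,991.12.
Month 3: interest €42.64; balance after payment €1,929.76.
Month 4: interest €41.33; balance after payment €1,867.09.

€1,867.09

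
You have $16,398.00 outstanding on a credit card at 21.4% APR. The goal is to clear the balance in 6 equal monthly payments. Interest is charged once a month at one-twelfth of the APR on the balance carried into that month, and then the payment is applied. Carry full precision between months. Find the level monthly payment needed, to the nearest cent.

$2,906.10

Monthly rate r = 21.4%/12 = 1.78333% = 0.0178333.
Level-payment amortization: P = B₀·r / (1 − (1+r)^(−n)) = 16398.00·0.0178333 / (1 − 1.01783^(−6)).
Denominator 1 − (1+r)^(−6) = 0.100626717.
P = 292.431 / 0.100626717 ≈ 2906.10.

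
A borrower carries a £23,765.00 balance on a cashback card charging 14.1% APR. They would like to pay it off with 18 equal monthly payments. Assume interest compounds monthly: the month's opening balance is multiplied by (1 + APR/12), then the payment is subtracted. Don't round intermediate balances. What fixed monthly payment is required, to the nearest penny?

Monthly rate r = 14.1%/12 = 1.175% = 0.01175.
Level-payment amortization: P = B₀·r / (1 − (1+r)^(−n)) = 23765.00·0.01175 / (1 − 1.01175^(−18)).
Denominator 1 − (1+r)^(−18) = 0.189632221.
P = 279.239 / 0.189632221 ≈ 1472.53.

£1,472.53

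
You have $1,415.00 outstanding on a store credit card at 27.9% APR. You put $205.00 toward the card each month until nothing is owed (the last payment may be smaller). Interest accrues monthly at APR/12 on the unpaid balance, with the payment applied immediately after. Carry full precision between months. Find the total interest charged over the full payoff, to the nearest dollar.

Monthly rate r = 27.9%/12 = 2.325% = 0.02325.
Payoff takes n = ⌈−ln(1 − rB₀/P)/ln(1+r)⌉ = ⌈7.611⌉ = 8 payments; the last is $125.79.
Total paid = 7·$205.00 + $125.79 = $1,560.79.
Total interest = total paid − principal = $1,560.79 − $1,415.00 = $145.79.

$146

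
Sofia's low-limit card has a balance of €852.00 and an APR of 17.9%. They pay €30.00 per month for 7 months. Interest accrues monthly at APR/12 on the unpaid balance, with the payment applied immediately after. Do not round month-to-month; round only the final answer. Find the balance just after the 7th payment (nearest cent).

Monthly rate r = 17.9%/12 = 1.49167% = 0.0149167.
Each month: B ← B·(1+r) − €30.00.
Month 1: interest €12.71; balance after payment €834.71.
Month 2: interest €12.45; balance after payment €817.16.
Month 3: interest €12.19; balance after payment €799.35.
Month 4: interest €11.92; balance after payment €781.27.
Month 5: interest €11.65; balance after payment €762.93.
Month 6: interest €11.38; balance after payment €744.31.
Month 7: interest €11.10; balance after payment €725.41.

€725.41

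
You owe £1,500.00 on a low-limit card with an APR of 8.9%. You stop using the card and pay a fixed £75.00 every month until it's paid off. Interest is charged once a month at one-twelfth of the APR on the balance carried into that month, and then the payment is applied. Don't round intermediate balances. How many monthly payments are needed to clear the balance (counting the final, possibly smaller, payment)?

22 months

Monthly rate r = 8.9%/12 = 0.741667% = 0.00741667.
Recurrence: B ← B·(1+r) − £75.00.
Month 1: interest £11.12; balance after payment £1,436.12.
Month 2: interest £10.65; balance after payment £1,371.78.
Closed form: n = −ln(1 − rB₀/P)/ln(1+r) = −ln(0.85167)/ln(1.00742) ≈ 21.729, so the balance reaches zero during payment 22.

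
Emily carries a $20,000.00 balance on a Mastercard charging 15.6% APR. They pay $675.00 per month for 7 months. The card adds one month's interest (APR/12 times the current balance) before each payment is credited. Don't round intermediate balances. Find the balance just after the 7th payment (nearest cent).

$16,979.22

Monthly rate r = 15.6%/12 = 1.3% = 0.013.
Each month: B ← B·(1+r) − $675.00.
Month 1: interest $260.00; balance after payment $19,585.00.
Month 2: interest $254.60; balance after payment $19,164.60.
Month 3: interest $249.14; balance after payment $18,738.74.
Month 4: interest $243.60; balance after payment $18,307.35.
Month 5: interest $238.00; balance after payment $17,870.34.
Month 6: interest $232.31; balance after payment $17,427.66.
Month 7: interest $226.56; balance after payment $16,979.22.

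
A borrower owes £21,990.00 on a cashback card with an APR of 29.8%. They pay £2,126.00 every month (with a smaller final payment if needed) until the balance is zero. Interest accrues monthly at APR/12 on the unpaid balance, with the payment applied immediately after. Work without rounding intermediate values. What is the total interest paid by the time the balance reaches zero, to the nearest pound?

Monthly rate r = 29.8%/12 = 2.48333% = 0.0248333.
Payoff takes n = ⌈−ln(1 − rB₀/P)/ln(1+r)⌉ = ⌈12.102⌉ = 13 payments; the last is £220.05.
Total paid = 12·£2,126.00 + £220.05 = £25,732.05.
Total interest = total paid − principal = £25,732.05 − £21,990.00 = £3,742.05.

£3,742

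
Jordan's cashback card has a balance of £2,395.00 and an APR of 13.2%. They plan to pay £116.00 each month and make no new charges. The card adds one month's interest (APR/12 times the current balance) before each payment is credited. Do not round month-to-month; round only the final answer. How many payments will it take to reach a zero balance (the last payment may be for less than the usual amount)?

24 months

Monthly rate r = 13.2%/12 = 1.1% = 0.011.
Recurrence: B ← B·(1+r) − £116.00.
Month 1: interest £26.34; balance after payment £2,305.34.
Month 2: interest £25.36; balance after payment £2,214.70.
Closed form: n = −ln(1 − rB₀/P)/ln(1+r) = −ln(0.77289)/ln(1.011) ≈ 23.549, so the balance reaches zero during payment 24.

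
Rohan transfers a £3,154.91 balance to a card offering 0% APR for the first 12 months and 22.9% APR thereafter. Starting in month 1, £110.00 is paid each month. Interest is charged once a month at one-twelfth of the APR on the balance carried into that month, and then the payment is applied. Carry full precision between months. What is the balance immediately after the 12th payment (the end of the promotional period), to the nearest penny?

Promo months 1–12 at r₀ = 0%/12 = 0; months 13+ at r₁ = 22.9%/12 = 0.0190833.
After month 12 (no interest yet): B = £3,154.91 − 12·£110.00 = £1,834.91.

£1,834.91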